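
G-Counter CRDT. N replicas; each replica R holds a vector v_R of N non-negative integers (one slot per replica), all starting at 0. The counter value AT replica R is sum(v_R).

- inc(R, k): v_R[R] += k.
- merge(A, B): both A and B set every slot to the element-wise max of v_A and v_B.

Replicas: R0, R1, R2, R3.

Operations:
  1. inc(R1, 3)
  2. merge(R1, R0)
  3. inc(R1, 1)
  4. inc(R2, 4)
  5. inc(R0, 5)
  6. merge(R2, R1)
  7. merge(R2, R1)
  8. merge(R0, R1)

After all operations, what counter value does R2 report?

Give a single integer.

Answer: 8

Derivation:
Op 1: inc R1 by 3 -> R1=(0,3,0,0) value=3
Op 2: merge R1<->R0 -> R1=(0,3,0,0) R0=(0,3,0,0)
Op 3: inc R1 by 1 -> R1=(0,4,0,0) value=4
Op 4: inc R2 by 4 -> R2=(0,0,4,0) value=4
Op 5: inc R0 by 5 -> R0=(5,3,0,0) value=8
Op 6: merge R2<->R1 -> R2=(0,4,4,0) R1=(0,4,4,0)
Op 7: merge R2<->R1 -> R2=(0,4,4,0) R1=(0,4,4,0)
Op 8: merge R0<->R1 -> R0=(5,4,4,0) R1=(5,4,4,0)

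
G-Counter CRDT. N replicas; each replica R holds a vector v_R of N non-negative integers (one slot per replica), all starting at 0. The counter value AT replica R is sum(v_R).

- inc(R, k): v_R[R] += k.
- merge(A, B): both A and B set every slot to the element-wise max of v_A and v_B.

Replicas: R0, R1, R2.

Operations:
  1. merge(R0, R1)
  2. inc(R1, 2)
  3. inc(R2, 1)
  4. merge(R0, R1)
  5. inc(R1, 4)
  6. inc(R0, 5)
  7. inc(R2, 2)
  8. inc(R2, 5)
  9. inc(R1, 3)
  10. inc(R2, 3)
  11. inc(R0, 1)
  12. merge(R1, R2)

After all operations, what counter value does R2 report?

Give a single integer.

Answer: 20

Derivation:
Op 1: merge R0<->R1 -> R0=(0,0,0) R1=(0,0,0)
Op 2: inc R1 by 2 -> R1=(0,2,0) value=2
Op 3: inc R2 by 1 -> R2=(0,0,1) value=1
Op 4: merge R0<->R1 -> R0=(0,2,0) R1=(0,2,0)
Op 5: inc R1 by 4 -> R1=(0,6,0) value=6
Op 6: inc R0 by 5 -> R0=(5,2,0) value=7
Op 7: inc R2 by 2 -> R2=(0,0,3) value=3
Op 8: inc R2 by 5 -> R2=(0,0,8) value=8
Op 9: inc R1 by 3 -> R1=(0,9,0) value=9
Op 10: inc R2 by 3 -> R2=(0,0,11) value=11
Op 11: inc R0 by 1 -> R0=(6,2,0) value=8
Op 12: merge R1<->R2 -> R1=(0,9,11) R2=(0,9,11)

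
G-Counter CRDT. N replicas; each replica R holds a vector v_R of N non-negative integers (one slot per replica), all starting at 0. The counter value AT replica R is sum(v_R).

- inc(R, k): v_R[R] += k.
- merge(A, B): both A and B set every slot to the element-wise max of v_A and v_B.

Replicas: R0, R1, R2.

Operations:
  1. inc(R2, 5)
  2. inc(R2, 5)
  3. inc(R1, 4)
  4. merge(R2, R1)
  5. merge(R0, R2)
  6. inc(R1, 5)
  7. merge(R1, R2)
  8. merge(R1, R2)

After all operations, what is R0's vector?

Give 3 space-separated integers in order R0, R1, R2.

Answer: 0 4 10

Derivation:
Op 1: inc R2 by 5 -> R2=(0,0,5) value=5
Op 2: inc R2 by 5 -> R2=(0,0,10) value=10
Op 3: inc R1 by 4 -> R1=(0,4,0) value=4
Op 4: merge R2<->R1 -> R2=(0,4,10) R1=(0,4,10)
Op 5: merge R0<->R2 -> R0=(0,4,10) R2=(0,4,10)
Op 6: inc R1 by 5 -> R1=(0,9,10) value=19
Op 7: merge R1<->R2 -> R1=(0,9,10) R2=(0,9,10)
Op 8: merge R1<->R2 -> R1=(0,9,10) R2=(0,9,10)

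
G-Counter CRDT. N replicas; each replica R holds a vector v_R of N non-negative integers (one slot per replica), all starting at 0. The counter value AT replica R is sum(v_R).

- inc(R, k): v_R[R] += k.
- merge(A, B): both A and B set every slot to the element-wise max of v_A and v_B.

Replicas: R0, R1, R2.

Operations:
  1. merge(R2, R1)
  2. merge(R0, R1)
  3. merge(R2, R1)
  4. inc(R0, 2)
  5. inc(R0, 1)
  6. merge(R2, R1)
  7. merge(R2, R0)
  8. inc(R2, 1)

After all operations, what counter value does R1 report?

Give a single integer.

Op 1: merge R2<->R1 -> R2=(0,0,0) R1=(0,0,0)
Op 2: merge R0<->R1 -> R0=(0,0,0) R1=(0,0,0)
Op 3: merge R2<->R1 -> R2=(0,0,0) R1=(0,0,0)
Op 4: inc R0 by 2 -> R0=(2,0,0) value=2
Op 5: inc R0 by 1 -> R0=(3,0,0) value=3
Op 6: merge R2<->R1 -> R2=(0,0,0) R1=(0,0,0)
Op 7: merge R2<->R0 -> R2=(3,0,0) R0=(3,0,0)
Op 8: inc R2 by 1 -> R2=(3,0,1) value=4

Answer: 0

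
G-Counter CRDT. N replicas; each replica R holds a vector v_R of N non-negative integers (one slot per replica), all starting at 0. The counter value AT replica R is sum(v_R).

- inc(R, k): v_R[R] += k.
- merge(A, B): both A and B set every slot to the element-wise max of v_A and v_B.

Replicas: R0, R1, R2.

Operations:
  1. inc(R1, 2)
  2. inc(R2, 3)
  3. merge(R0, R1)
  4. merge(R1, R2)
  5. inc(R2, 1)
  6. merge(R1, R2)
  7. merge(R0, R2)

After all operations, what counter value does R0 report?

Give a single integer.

Op 1: inc R1 by 2 -> R1=(0,2,0) value=2
Op 2: inc R2 by 3 -> R2=(0,0,3) value=3
Op 3: merge R0<->R1 -> R0=(0,2,0) R1=(0,2,0)
Op 4: merge R1<->R2 -> R1=(0,2,3) R2=(0,2,3)
Op 5: inc R2 by 1 -> R2=(0,2,4) value=6
Op 6: merge R1<->R2 -> R1=(0,2,4) R2=(0,2,4)
Op 7: merge R0<->R2 -> R0=(0,2,4) R2=(0,2,4)

Answer: 6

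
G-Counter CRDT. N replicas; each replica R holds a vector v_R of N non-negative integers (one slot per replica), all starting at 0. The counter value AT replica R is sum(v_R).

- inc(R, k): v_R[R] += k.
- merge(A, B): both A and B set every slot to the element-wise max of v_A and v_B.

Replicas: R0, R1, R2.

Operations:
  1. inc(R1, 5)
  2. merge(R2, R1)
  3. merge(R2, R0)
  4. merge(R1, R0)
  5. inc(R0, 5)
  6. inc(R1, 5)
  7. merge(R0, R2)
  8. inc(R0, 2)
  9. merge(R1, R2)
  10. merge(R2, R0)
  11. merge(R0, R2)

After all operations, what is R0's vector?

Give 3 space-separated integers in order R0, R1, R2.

Op 1: inc R1 by 5 -> R1=(0,5,0) value=5
Op 2: merge R2<->R1 -> R2=(0,5,0) R1=(0,5,0)
Op 3: merge R2<->R0 -> R2=(0,5,0) R0=(0,5,0)
Op 4: merge R1<->R0 -> R1=(0,5,0) R0=(0,5,0)
Op 5: inc R0 by 5 -> R0=(5,5,0) value=10
Op 6: inc R1 by 5 -> R1=(0,10,0) value=10
Op 7: merge R0<->R2 -> R0=(5,5,0) R2=(5,5,0)
Op 8: inc R0 by 2 -> R0=(7,5,0) value=12
Op 9: merge R1<->R2 -> R1=(5,10,0) R2=(5,10,0)
Op 10: merge R2<->R0 -> R2=(7,10,0) R0=(7,10,0)
Op 11: merge R0<->R2 -> R0=(7,10,0) R2=(7,10,0)

Answer: 7 10 0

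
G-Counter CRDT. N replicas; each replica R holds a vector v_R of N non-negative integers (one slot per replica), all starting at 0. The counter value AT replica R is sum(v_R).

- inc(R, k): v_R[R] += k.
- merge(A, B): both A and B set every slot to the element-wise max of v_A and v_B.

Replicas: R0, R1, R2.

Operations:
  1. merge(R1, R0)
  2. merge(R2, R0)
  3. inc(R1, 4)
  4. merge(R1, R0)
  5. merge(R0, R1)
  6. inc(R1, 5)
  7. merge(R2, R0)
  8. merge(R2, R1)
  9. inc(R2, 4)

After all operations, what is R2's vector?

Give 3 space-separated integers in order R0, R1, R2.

Answer: 0 9 4

Derivation:
Op 1: merge R1<->R0 -> R1=(0,0,0) R0=(0,0,0)
Op 2: merge R2<->R0 -> R2=(0,0,0) R0=(0,0,0)
Op 3: inc R1 by 4 -> R1=(0,4,0) value=4
Op 4: merge R1<->R0 -> R1=(0,4,0) R0=(0,4,0)
Op 5: merge R0<->R1 -> R0=(0,4,0) R1=(0,4,0)
Op 6: inc R1 by 5 -> R1=(0,9,0) value=9
Op 7: merge R2<->R0 -> R2=(0,4,0) R0=(0,4,0)
Op 8: merge R2<->R1 -> R2=(0,9,0) R1=(0,9,0)
Op 9: inc R2 by 4 -> R2=(0,9,4) value=13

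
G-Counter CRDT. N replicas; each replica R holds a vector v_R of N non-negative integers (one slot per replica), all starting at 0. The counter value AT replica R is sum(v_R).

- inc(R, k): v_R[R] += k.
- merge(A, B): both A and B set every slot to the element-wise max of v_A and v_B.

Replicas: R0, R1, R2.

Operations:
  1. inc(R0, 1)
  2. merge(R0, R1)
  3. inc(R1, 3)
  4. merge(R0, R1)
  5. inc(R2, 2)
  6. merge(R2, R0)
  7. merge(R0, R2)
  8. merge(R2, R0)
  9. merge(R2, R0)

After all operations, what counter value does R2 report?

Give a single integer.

Answer: 6

Derivation:
Op 1: inc R0 by 1 -> R0=(1,0,0) value=1
Op 2: merge R0<->R1 -> R0=(1,0,0) R1=(1,0,0)
Op 3: inc R1 by 3 -> R1=(1,3,0) value=4
Op 4: merge R0<->R1 -> R0=(1,3,0) R1=(1,3,0)
Op 5: inc R2 by 2 -> R2=(0,0,2) value=2
Op 6: merge R2<->R0 -> R2=(1,3,2) R0=(1,3,2)
Op 7: merge R0<->R2 -> R0=(1,3,2) R2=(1,3,2)
Op 8: merge R2<->R0 -> R2=(1,3,2) R0=(1,3,2)
Op 9: merge R2<->R0 -> R2=(1,3,2) R0=(1,3,2)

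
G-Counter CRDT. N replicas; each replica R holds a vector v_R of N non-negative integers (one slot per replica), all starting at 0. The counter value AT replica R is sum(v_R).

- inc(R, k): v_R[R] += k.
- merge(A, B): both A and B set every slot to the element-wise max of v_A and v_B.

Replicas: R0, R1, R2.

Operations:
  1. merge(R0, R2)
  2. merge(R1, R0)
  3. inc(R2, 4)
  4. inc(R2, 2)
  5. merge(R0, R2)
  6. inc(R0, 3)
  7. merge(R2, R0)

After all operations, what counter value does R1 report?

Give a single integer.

Answer: 0

Derivation:
Op 1: merge R0<->R2 -> R0=(0,0,0) R2=(0,0,0)
Op 2: merge R1<->R0 -> R1=(0,0,0) R0=(0,0,0)
Op 3: inc R2 by 4 -> R2=(0,0,4) value=4
Op 4: inc R2 by 2 -> R2=(0,0,6) value=6
Op 5: merge R0<->R2 -> R0=(0,0,6) R2=(0,0,6)
Op 6: inc R0 by 3 -> R0=(3,0,6) value=9
Op 7: merge R2<->R0 -> R2=(3,0,6) R0=(3,0,6)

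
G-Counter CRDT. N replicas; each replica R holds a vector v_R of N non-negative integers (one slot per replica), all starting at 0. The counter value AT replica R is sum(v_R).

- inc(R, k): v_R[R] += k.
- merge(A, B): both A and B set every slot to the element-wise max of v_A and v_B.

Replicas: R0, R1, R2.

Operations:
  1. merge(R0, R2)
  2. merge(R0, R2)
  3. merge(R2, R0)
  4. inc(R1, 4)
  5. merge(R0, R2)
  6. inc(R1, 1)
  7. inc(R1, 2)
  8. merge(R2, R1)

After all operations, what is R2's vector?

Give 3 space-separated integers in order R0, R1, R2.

Answer: 0 7 0

Derivation:
Op 1: merge R0<->R2 -> R0=(0,0,0) R2=(0,0,0)
Op 2: merge R0<->R2 -> R0=(0,0,0) R2=(0,0,0)
Op 3: merge R2<->R0 -> R2=(0,0,0) R0=(0,0,0)
Op 4: inc R1 by 4 -> R1=(0,4,0) value=4
Op 5: merge R0<->R2 -> R0=(0,0,0) R2=(0,0,0)
Op 6: inc R1 by 1 -> R1=(0,5,0) value=5
Op 7: inc R1 by 2 -> R1=(0,7,0) value=7
Op 8: merge R2<->R1 -> R2=(0,7,0) R1=(0,7,0)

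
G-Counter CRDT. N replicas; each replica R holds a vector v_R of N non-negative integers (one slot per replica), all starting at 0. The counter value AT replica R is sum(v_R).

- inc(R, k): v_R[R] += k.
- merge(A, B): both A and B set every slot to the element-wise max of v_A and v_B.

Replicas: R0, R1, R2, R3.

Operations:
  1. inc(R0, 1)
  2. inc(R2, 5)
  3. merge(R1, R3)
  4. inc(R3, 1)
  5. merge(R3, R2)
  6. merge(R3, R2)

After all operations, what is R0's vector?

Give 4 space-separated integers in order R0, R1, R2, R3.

Answer: 1 0 0 0

Derivation:
Op 1: inc R0 by 1 -> R0=(1,0,0,0) value=1
Op 2: inc R2 by 5 -> R2=(0,0,5,0) value=5
Op 3: merge R1<->R3 -> R1=(0,0,0,0) R3=(0,0,0,0)
Op 4: inc R3 by 1 -> R3=(0,0,0,1) value=1
Op 5: merge R3<->R2 -> R3=(0,0,5,1) R2=(0,0,5,1)
Op 6: merge R3<->R2 -> R3=(0,0,5,1) R2=(0,0,5,1)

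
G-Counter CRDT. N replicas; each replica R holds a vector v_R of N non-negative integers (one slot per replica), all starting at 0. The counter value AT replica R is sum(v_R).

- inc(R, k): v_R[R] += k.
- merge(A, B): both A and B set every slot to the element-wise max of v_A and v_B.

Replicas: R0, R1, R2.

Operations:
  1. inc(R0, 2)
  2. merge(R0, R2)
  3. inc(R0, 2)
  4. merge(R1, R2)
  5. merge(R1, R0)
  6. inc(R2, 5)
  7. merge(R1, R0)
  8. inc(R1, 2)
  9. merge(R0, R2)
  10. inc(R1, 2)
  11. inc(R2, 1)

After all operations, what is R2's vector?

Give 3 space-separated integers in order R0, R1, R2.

Answer: 4 0 6

Derivation:
Op 1: inc R0 by 2 -> R0=(2,0,0) value=2
Op 2: merge R0<->R2 -> R0=(2,0,0) R2=(2,0,0)
Op 3: inc R0 by 2 -> R0=(4,0,0) value=4
Op 4: merge R1<->R2 -> R1=(2,0,0) R2=(2,0,0)
Op 5: merge R1<->R0 -> R1=(4,0,0) R0=(4,0,0)
Op 6: inc R2 by 5 -> R2=(2,0,5) value=7
Op 7: merge R1<->R0 -> R1=(4,0,0) R0=(4,0,0)
Op 8: inc R1 by 2 -> R1=(4,2,0) value=6
Op 9: merge R0<->R2 -> R0=(4,0,5) R2=(4,0,5)
Op 10: inc R1 by 2 -> R1=(4,4,0) value=8
Op 11: inc R2 by 1 -> R2=(4,0,6) value=10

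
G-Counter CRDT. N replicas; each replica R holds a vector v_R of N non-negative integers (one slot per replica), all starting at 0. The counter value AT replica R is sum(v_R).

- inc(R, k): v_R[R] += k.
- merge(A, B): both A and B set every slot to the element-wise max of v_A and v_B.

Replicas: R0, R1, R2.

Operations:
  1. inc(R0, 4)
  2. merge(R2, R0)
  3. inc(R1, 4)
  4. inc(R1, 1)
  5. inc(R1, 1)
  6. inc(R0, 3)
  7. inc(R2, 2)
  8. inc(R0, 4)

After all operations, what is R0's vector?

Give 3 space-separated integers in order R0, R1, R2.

Op 1: inc R0 by 4 -> R0=(4,0,0) value=4
Op 2: merge R2<->R0 -> R2=(4,0,0) R0=(4,0,0)
Op 3: inc R1 by 4 -> R1=(0,4,0) value=4
Op 4: inc R1 by 1 -> R1=(0,5,0) value=5
Op 5: inc R1 by 1 -> R1=(0,6,0) value=6
Op 6: inc R0 by 3 -> R0=(7,0,0) value=7
Op 7: inc R2 by 2 -> R2=(4,0,2) value=6
Op 8: inc R0 by 4 -> R0=(11,0,0) value=11

Answer: 11 0 0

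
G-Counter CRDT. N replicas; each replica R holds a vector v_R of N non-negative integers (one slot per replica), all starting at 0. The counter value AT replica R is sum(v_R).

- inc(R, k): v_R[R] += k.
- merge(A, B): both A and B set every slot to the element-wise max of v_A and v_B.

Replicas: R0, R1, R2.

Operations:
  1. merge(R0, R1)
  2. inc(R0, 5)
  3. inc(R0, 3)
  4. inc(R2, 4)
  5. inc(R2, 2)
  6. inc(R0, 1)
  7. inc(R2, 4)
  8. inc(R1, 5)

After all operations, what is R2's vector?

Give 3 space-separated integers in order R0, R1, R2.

Answer: 0 0 10

Derivation:
Op 1: merge R0<->R1 -> R0=(0,0,0) R1=(0,0,0)
Op 2: inc R0 by 5 -> R0=(5,0,0) value=5
Op 3: inc R0 by 3 -> R0=(8,0,0) value=8
Op 4: inc R2 by 4 -> R2=(0,0,4) value=4
Op 5: inc R2 by 2 -> R2=(0,0,6) value=6
Op 6: inc R0 by 1 -> R0=(9,0,0) value=9
Op 7: inc R2 by 4 -> R2=(0,0,10) value=10
Op 8: inc R1 by 5 -> R1=(0,5,0) value=5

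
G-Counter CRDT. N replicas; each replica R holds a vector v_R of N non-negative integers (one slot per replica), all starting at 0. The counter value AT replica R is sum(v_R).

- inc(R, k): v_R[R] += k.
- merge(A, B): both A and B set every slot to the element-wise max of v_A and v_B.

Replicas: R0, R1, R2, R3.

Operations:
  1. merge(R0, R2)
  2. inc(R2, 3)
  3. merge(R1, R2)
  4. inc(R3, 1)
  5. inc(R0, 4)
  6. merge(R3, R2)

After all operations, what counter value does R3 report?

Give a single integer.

Answer: 4

Derivation:
Op 1: merge R0<->R2 -> R0=(0,0,0,0) R2=(0,0,0,0)
Op 2: inc R2 by 3 -> R2=(0,0,3,0) value=3
Op 3: merge R1<->R2 -> R1=(0,0,3,0) R2=(0,0,3,0)
Op 4: inc R3 by 1 -> R3=(0,0,0,1) value=1
Op 5: inc R0 by 4 -> R0=(4,0,0,0) value=4
Op 6: merge R3<->R2 -> R3=(0,0,3,1) R2=(0,0,3,1)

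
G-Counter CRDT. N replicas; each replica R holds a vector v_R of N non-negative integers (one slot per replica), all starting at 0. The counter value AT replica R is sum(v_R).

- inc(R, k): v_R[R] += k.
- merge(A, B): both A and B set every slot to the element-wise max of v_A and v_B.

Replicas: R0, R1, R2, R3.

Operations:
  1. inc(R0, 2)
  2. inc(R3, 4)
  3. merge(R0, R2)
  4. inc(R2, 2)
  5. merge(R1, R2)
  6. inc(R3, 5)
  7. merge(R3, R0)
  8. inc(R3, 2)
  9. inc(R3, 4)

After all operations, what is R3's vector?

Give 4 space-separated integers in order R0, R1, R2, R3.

Op 1: inc R0 by 2 -> R0=(2,0,0,0) value=2
Op 2: inc R3 by 4 -> R3=(0,0,0,4) value=4
Op 3: merge R0<->R2 -> R0=(2,0,0,0) R2=(2,0,0,0)
Op 4: inc R2 by 2 -> R2=(2,0,2,0) value=4
Op 5: merge R1<->R2 -> R1=(2,0,2,0) R2=(2,0,2,0)
Op 6: inc R3 by 5 -> R3=(0,0,0,9) value=9
Op 7: merge R3<->R0 -> R3=(2,0,0,9) R0=(2,0,0,9)
Op 8: inc R3 by 2 -> R3=(2,0,0,11) value=13
Op 9: inc R3 by 4 -> R3=(2,0,0,15) value=17

Answer: 2 0 0 15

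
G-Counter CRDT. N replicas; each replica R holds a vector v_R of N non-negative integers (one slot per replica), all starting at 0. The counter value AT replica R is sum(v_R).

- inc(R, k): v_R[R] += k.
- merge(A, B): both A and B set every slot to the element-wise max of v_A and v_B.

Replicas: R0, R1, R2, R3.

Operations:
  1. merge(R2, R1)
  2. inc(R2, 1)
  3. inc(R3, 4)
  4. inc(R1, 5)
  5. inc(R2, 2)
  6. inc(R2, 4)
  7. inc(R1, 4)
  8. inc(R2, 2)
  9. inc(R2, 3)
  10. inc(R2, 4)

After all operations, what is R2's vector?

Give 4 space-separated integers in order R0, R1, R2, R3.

Answer: 0 0 16 0

Derivation:
Op 1: merge R2<->R1 -> R2=(0,0,0,0) R1=(0,0,0,0)
Op 2: inc R2 by 1 -> R2=(0,0,1,0) value=1
Op 3: inc R3 by 4 -> R3=(0,0,0,4) value=4
Op 4: inc R1 by 5 -> R1=(0,5,0,0) value=5
Op 5: inc R2 by 2 -> R2=(0,0,3,0) value=3
Op 6: inc R2 by 4 -> R2=(0,0,7,0) value=7
Op 7: inc R1 by 4 -> R1=(0,9,0,0) value=9
Op 8: inc R2 by 2 -> R2=(0,0,9,0) value=9
Op 9: inc R2 by 3 -> R2=(0,0,12,0) value=12
Op 10: inc R2 by 4 -> R2=(0,0,16,0) value=16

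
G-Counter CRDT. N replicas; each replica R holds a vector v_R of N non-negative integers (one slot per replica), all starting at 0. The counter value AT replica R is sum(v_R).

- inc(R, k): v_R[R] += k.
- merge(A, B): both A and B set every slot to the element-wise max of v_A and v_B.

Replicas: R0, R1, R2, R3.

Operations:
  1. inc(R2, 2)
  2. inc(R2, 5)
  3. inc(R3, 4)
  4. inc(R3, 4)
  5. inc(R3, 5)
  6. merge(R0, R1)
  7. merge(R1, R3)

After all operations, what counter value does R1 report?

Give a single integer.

Answer: 13

Derivation:
Op 1: inc R2 by 2 -> R2=(0,0,2,0) value=2
Op 2: inc R2 by 5 -> R2=(0,0,7,0) value=7
Op 3: inc R3 by 4 -> R3=(0,0,0,4) value=4
Op 4: inc R3 by 4 -> R3=(0,0,0,8) value=8
Op 5: inc R3 by 5 -> R3=(0,0,0,13) value=13
Op 6: merge R0<->R1 -> R0=(0,0,0,0) R1=(0,0,0,0)
Op 7: merge R1<->R3 -> R1=(0,0,0,13) R3=(0,0,0,13)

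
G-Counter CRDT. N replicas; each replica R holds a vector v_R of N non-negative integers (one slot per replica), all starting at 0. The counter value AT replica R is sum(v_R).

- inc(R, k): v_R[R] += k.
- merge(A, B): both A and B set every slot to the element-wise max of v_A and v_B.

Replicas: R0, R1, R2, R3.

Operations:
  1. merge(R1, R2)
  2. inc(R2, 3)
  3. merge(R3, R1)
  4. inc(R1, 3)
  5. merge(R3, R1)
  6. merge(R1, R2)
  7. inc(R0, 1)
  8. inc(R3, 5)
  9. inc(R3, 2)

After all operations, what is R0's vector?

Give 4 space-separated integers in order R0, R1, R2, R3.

Answer: 1 0 0 0

Derivation:
Op 1: merge R1<->R2 -> R1=(0,0,0,0) R2=(0,0,0,0)
Op 2: inc R2 by 3 -> R2=(0,0,3,0) value=3
Op 3: merge R3<->R1 -> R3=(0,0,0,0) R1=(0,0,0,0)
Op 4: inc R1 by 3 -> R1=(0,3,0,0) value=3
Op 5: merge R3<->R1 -> R3=(0,3,0,0) R1=(0,3,0,0)
Op 6: merge R1<->R2 -> R1=(0,3,3,0) R2=(0,3,3,0)
Op 7: inc R0 by 1 -> R0=(1,0,0,0) value=1
Op 8: inc R3 by 5 -> R3=(0,3,0,5) value=8
Op 9: inc R3 by 2 -> R3=(0,3,0,7) value=10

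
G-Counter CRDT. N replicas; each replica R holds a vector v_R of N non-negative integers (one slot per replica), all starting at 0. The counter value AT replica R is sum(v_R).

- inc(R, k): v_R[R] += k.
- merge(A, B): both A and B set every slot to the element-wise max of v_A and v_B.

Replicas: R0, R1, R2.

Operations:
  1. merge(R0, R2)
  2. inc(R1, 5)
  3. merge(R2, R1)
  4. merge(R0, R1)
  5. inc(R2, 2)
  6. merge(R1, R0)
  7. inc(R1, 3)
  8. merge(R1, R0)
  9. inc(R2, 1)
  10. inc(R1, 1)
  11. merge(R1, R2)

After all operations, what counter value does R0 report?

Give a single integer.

Op 1: merge R0<->R2 -> R0=(0,0,0) R2=(0,0,0)
Op 2: inc R1 by 5 -> R1=(0,5,0) value=5
Op 3: merge R2<->R1 -> R2=(0,5,0) R1=(0,5,0)
Op 4: merge R0<->R1 -> R0=(0,5,0) R1=(0,5,0)
Op 5: inc R2 by 2 -> R2=(0,5,2) value=7
Op 6: merge R1<->R0 -> R1=(0,5,0) R0=(0,5,0)
Op 7: inc R1 by 3 -> R1=(0,8,0) value=8
Op 8: merge R1<->R0 -> R1=(0,8,0) R0=(0,8,0)
Op 9: inc R2 by 1 -> R2=(0,5,3) value=8
Op 10: inc R1 by 1 -> R1=(0,9,0) value=9
Op 11: merge R1<->R2 -> R1=(0,9,3) R2=(0,9,3)

Answer: 8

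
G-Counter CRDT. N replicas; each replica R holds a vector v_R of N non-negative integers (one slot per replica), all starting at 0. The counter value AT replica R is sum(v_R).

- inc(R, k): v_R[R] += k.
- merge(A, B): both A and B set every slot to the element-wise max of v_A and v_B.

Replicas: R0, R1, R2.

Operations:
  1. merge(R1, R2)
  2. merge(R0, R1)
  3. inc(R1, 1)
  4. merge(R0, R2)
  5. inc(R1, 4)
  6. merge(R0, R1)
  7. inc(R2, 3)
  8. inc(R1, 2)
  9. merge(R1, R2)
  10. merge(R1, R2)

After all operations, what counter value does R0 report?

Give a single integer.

Op 1: merge R1<->R2 -> R1=(0,0,0) R2=(0,0,0)
Op 2: merge R0<->R1 -> R0=(0,0,0) R1=(0,0,0)
Op 3: inc R1 by 1 -> R1=(0,1,0) value=1
Op 4: merge R0<->R2 -> R0=(0,0,0) R2=(0,0,0)
Op 5: inc R1 by 4 -> R1=(0,5,0) value=5
Op 6: merge R0<->R1 -> R0=(0,5,0) R1=(0,5,0)
Op 7: inc R2 by 3 -> R2=(0,0,3) value=3
Op 8: inc R1 by 2 -> R1=(0,7,0) value=7
Op 9: merge R1<->R2 -> R1=(0,7,3) R2=(0,7,3)
Op 10: merge R1<->R2 -> R1=(0,7,3) R2=(0,7,3)

Answer: 5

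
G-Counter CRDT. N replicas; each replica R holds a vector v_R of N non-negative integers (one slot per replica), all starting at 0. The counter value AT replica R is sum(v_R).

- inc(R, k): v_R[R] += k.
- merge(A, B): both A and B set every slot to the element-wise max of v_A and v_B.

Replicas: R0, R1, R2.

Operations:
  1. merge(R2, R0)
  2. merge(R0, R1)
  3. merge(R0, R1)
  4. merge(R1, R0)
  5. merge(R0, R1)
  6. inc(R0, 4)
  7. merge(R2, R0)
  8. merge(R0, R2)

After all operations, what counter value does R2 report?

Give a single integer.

Answer: 4

Derivation:
Op 1: merge R2<->R0 -> R2=(0,0,0) R0=(0,0,0)
Op 2: merge R0<->R1 -> R0=(0,0,0) R1=(0,0,0)
Op 3: merge R0<->R1 -> R0=(0,0,0) R1=(0,0,0)
Op 4: merge R1<->R0 -> R1=(0,0,0) R0=(0,0,0)
Op 5: merge R0<->R1 -> R0=(0,0,0) R1=(0,0,0)
Op 6: inc R0 by 4 -> R0=(4,0,0) value=4
Op 7: merge R2<->R0 -> R2=(4,0,0) R0=(4,0,0)
Op 8: merge R0<->R2 -> R0=(4,0,0) R2=(4,0,0)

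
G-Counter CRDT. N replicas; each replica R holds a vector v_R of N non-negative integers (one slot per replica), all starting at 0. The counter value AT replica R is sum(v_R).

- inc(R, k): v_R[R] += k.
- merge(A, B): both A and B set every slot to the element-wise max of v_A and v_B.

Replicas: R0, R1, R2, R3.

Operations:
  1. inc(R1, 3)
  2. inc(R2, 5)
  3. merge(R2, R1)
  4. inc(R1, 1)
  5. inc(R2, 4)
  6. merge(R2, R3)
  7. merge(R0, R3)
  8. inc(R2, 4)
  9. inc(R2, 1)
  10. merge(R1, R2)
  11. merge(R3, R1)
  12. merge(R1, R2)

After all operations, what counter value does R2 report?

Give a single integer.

Answer: 18

Derivation:
Op 1: inc R1 by 3 -> R1=(0,3,0,0) value=3
Op 2: inc R2 by 5 -> R2=(0,0,5,0) value=5
Op 3: merge R2<->R1 -> R2=(0,3,5,0) R1=(0,3,5,0)
Op 4: inc R1 by 1 -> R1=(0,4,5,0) value=9
Op 5: inc R2 by 4 -> R2=(0,3,9,0) value=12
Op 6: merge R2<->R3 -> R2=(0,3,9,0) R3=(0,3,9,0)
Op 7: merge R0<->R3 -> R0=(0,3,9,0) R3=(0,3,9,0)
Op 8: inc R2 by 4 -> R2=(0,3,13,0) value=16
Op 9: inc R2 by 1 -> R2=(0,3,14,0) value=17
Op 10: merge R1<->R2 -> R1=(0,4,14,0) R2=(0,4,14,0)
Op 11: merge R3<->R1 -> R3=(0,4,14,0) R1=(0,4,14,0)
Op 12: merge R1<->R2 -> R1=(0,4,14,0) R2=(0,4,14,0)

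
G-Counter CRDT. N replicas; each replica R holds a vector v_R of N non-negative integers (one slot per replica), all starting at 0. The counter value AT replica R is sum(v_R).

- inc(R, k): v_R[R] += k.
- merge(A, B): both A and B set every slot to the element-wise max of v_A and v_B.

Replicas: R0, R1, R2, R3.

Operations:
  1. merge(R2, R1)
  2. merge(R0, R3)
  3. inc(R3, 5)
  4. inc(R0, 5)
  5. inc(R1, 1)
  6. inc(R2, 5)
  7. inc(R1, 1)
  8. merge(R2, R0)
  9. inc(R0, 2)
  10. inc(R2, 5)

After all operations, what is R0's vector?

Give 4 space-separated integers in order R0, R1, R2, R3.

Op 1: merge R2<->R1 -> R2=(0,0,0,0) R1=(0,0,0,0)
Op 2: merge R0<->R3 -> R0=(0,0,0,0) R3=(0,0,0,0)
Op 3: inc R3 by 5 -> R3=(0,0,0,5) value=5
Op 4: inc R0 by 5 -> R0=(5,0,0,0) value=5
Op 5: inc R1 by 1 -> R1=(0,1,0,0) value=1
Op 6: inc R2 by 5 -> R2=(0,0,5,0) value=5
Op 7: inc R1 by 1 -> R1=(0,2,0,0) value=2
Op 8: merge R2<->R0 -> R2=(5,0,5,0) R0=(5,0,5,0)
Op 9: inc R0 by 2 -> R0=(7,0,5,0) value=12
Op 10: inc R2 by 5 -> R2=(5,0,10,0) value=15

Answer: 7 0 5 0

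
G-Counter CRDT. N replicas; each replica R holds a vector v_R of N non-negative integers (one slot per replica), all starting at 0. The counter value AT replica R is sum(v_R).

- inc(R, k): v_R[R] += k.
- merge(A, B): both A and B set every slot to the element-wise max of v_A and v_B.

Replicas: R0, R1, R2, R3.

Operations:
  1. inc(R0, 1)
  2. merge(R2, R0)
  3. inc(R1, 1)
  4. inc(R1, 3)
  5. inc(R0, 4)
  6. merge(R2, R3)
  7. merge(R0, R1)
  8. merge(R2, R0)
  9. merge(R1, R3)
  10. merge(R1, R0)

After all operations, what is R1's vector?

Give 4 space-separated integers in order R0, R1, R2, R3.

Op 1: inc R0 by 1 -> R0=(1,0,0,0) value=1
Op 2: merge R2<->R0 -> R2=(1,0,0,0) R0=(1,0,0,0)
Op 3: inc R1 by 1 -> R1=(0,1,0,0) value=1
Op 4: inc R1 by 3 -> R1=(0,4,0,0) value=4
Op 5: inc R0 by 4 -> R0=(5,0,0,0) value=5
Op 6: merge R2<->R3 -> R2=(1,0,0,0) R3=(1,0,0,0)
Op 7: merge R0<->R1 -> R0=(5,4,0,0) R1=(5,4,0,0)
Op 8: merge R2<->R0 -> R2=(5,4,0,0) R0=(5,4,0,0)
Op 9: merge R1<->R3 -> R1=(5,4,0,0) R3=(5,4,0,0)
Op 10: merge R1<->R0 -> R1=(5,4,0,0) R0=(5,4,0,0)

Answer: 5 4 0 0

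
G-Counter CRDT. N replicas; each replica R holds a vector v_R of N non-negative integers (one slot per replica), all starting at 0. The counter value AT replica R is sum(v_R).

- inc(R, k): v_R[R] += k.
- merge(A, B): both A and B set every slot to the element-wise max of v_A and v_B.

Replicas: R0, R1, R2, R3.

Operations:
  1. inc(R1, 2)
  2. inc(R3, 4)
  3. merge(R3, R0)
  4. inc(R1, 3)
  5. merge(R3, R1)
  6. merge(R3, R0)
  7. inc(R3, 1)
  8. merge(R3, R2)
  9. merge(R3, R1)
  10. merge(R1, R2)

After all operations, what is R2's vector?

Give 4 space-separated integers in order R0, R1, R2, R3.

Op 1: inc R1 by 2 -> R1=(0,2,0,0) value=2
Op 2: inc R3 by 4 -> R3=(0,0,0,4) value=4
Op 3: merge R3<->R0 -> R3=(0,0,0,4) R0=(0,0,0,4)
Op 4: inc R1 by 3 -> R1=(0,5,0,0) value=5
Op 5: merge R3<->R1 -> R3=(0,5,0,4) R1=(0,5,0,4)
Op 6: merge R3<->R0 -> R3=(0,5,0,4) R0=(0,5,0,4)
Op 7: inc R3 by 1 -> R3=(0,5,0,5) value=10
Op 8: merge R3<->R2 -> R3=(0,5,0,5) R2=(0,5,0,5)
Op 9: merge R3<->R1 -> R3=(0,5,0,5) R1=(0,5,0,5)
Op 10: merge R1<->R2 -> R1=(0,5,0,5) R2=(0,5,0,5)

Answer: 0 5 0 5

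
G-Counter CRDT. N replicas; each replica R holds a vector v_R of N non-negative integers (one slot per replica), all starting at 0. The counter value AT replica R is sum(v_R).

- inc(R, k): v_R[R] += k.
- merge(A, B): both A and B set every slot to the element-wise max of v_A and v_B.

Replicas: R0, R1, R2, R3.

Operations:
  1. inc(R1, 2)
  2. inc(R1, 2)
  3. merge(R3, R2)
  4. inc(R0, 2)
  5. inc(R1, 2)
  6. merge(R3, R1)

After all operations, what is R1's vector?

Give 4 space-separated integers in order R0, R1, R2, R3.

Answer: 0 6 0 0

Derivation:
Op 1: inc R1 by 2 -> R1=(0,2,0,0) value=2
Op 2: inc R1 by 2 -> R1=(0,4,0,0) value=4
Op 3: merge R3<->R2 -> R3=(0,0,0,0) R2=(0,0,0,0)
Op 4: inc R0 by 2 -> R0=(2,0,0,0) value=2
Op 5: inc R1 by 2 -> R1=(0,6,0,0) value=6
Op 6: merge R3<->R1 -> R3=(0,6,0,0) R1=(0,6,0,0)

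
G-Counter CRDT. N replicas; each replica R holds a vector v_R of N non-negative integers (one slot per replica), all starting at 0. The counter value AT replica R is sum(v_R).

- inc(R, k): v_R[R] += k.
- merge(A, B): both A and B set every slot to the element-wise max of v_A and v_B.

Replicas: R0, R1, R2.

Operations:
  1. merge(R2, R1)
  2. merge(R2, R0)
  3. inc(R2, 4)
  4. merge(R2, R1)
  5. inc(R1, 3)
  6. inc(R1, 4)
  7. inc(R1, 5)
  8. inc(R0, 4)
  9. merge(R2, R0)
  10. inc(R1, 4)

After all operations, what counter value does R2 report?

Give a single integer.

Op 1: merge R2<->R1 -> R2=(0,0,0) R1=(0,0,0)
Op 2: merge R2<->R0 -> R2=(0,0,0) R0=(0,0,0)
Op 3: inc R2 by 4 -> R2=(0,0,4) value=4
Op 4: merge R2<->R1 -> R2=(0,0,4) R1=(0,0,4)
Op 5: inc R1 by 3 -> R1=(0,3,4) value=7
Op 6: inc R1 by 4 -> R1=(0,7,4) value=11
Op 7: inc R1 by 5 -> R1=(0,12,4) value=16
Op 8: inc R0 by 4 -> R0=(4,0,0) value=4
Op 9: merge R2<->R0 -> R2=(4,0,4) R0=(4,0,4)
Op 10: inc R1 by 4 -> R1=(0,16,4) value=20

Answer: 8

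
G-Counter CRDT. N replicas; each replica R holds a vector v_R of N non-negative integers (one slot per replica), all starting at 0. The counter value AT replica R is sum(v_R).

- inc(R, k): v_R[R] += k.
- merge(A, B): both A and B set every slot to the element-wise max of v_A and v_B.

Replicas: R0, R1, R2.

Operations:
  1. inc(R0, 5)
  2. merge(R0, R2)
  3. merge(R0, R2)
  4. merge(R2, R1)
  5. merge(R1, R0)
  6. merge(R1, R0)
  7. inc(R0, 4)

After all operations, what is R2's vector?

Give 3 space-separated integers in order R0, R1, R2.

Answer: 5 0 0

Derivation:
Op 1: inc R0 by 5 -> R0=(5,0,0) value=5
Op 2: merge R0<->R2 -> R0=(5,0,0) R2=(5,0,0)
Op 3: merge R0<->R2 -> R0=(5,0,0) R2=(5,0,0)
Op 4: merge R2<->R1 -> R2=(5,0,0) R1=(5,0,0)
Op 5: merge R1<->R0 -> R1=(5,0,0) R0=(5,0,0)
Op 6: merge R1<->R0 -> R1=(5,0,0) R0=(5,0,0)
Op 7: inc R0 by 4 -> R0=(9,0,0) value=9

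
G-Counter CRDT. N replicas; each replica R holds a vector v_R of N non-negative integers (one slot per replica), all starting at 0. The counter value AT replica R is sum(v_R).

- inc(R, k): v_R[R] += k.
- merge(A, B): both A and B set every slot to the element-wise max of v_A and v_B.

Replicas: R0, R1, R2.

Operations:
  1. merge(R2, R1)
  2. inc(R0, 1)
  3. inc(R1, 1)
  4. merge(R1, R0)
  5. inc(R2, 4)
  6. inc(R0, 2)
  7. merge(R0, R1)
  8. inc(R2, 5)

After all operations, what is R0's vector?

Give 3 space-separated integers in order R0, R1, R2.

Answer: 3 1 0

Derivation:
Op 1: merge R2<->R1 -> R2=(0,0,0) R1=(0,0,0)
Op 2: inc R0 by 1 -> R0=(1,0,0) value=1
Op 3: inc R1 by 1 -> R1=(0,1,0) value=1
Op 4: merge R1<->R0 -> R1=(1,1,0) R0=(1,1,0)
Op 5: inc R2 by 4 -> R2=(0,0,4) value=4
Op 6: inc R0 by 2 -> R0=(3,1,0) value=4
Op 7: merge R0<->R1 -> R0=(3,1,0) R1=(3,1,0)
Op 8: inc R2 by 5 -> R2=(0,0,9) value=9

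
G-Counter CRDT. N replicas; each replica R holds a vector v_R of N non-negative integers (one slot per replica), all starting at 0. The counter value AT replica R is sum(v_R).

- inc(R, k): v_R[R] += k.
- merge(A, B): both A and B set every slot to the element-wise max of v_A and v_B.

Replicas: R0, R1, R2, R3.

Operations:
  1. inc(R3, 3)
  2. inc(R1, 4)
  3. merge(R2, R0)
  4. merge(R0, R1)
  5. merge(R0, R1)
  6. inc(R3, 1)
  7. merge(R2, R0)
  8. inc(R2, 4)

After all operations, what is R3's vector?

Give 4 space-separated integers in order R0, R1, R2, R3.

Answer: 0 0 0 4

Derivation:
Op 1: inc R3 by 3 -> R3=(0,0,0,3) value=3
Op 2: inc R1 by 4 -> R1=(0,4,0,0) value=4
Op 3: merge R2<->R0 -> R2=(0,0,0,0) R0=(0,0,0,0)
Op 4: merge R0<->R1 -> R0=(0,4,0,0) R1=(0,4,0,0)
Op 5: merge R0<->R1 -> R0=(0,4,0,0) R1=(0,4,0,0)
Op 6: inc R3 by 1 -> R3=(0,0,0,4) value=4
Op 7: merge R2<->R0 -> R2=(0,4,0,0) R0=(0,4,0,0)
Op 8: inc R2 by 4 -> R2=(0,4,4,0) value=8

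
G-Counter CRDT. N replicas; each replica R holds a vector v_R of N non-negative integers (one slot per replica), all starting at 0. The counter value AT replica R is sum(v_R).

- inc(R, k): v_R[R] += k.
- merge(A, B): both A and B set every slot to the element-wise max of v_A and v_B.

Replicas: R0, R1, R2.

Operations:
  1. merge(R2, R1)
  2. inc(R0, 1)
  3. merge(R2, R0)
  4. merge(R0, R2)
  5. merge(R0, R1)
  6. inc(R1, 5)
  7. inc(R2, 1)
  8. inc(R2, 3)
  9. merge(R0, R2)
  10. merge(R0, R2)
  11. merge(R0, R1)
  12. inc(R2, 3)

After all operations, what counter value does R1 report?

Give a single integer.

Answer: 10

Derivation:
Op 1: merge R2<->R1 -> R2=(0,0,0) R1=(0,0,0)
Op 2: inc R0 by 1 -> R0=(1,0,0) value=1
Op 3: merge R2<->R0 -> R2=(1,0,0) R0=(1,0,0)
Op 4: merge R0<->R2 -> R0=(1,0,0) R2=(1,0,0)
Op 5: merge R0<->R1 -> R0=(1,0,0) R1=(1,0,0)
Op 6: inc R1 by 5 -> R1=(1,5,0) value=6
Op 7: inc R2 by 1 -> R2=(1,0,1) value=2
Op 8: inc R2 by 3 -> R2=(1,0,4) value=5
Op 9: merge R0<->R2 -> R0=(1,0,4) R2=(1,0,4)
Op 10: merge R0<->R2 -> R0=(1,0,4) R2=(1,0,4)
Op 11: merge R0<->R1 -> R0=(1,5,4) R1=(1,5,4)
Op 12: inc R2 by 3 -> R2=(1,0,7) value=8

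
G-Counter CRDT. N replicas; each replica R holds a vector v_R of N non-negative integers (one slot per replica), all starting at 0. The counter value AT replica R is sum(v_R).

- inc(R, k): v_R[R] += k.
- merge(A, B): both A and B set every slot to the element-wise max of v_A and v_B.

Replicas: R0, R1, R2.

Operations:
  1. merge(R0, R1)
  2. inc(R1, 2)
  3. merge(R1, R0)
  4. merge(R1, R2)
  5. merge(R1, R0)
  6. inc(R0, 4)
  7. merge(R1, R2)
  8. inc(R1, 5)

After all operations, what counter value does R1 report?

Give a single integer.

Op 1: merge R0<->R1 -> R0=(0,0,0) R1=(0,0,0)
Op 2: inc R1 by 2 -> R1=(0,2,0) value=2
Op 3: merge R1<->R0 -> R1=(0,2,0) R0=(0,2,0)
Op 4: merge R1<->R2 -> R1=(0,2,0) R2=(0,2,0)
Op 5: merge R1<->R0 -> R1=(0,2,0) R0=(0,2,0)
Op 6: inc R0 by 4 -> R0=(4,2,0) value=6
Op 7: merge R1<->R2 -> R1=(0,2,0) R2=(0,2,0)
Op 8: inc R1 by 5 -> R1=(0,7,0) value=7

Answer: 7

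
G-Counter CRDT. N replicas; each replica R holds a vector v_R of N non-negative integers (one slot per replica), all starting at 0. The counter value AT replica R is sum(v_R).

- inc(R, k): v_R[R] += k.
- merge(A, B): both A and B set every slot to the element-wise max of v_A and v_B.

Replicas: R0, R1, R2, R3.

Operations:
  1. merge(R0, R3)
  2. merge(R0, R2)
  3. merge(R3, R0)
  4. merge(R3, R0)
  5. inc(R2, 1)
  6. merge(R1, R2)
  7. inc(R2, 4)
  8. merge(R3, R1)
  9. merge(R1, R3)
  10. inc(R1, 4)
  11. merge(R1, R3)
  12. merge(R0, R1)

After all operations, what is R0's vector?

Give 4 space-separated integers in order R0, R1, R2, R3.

Answer: 0 4 1 0

Derivation:
Op 1: merge R0<->R3 -> R0=(0,0,0,0) R3=(0,0,0,0)
Op 2: merge R0<->R2 -> R0=(0,0,0,0) R2=(0,0,0,0)
Op 3: merge R3<->R0 -> R3=(0,0,0,0) R0=(0,0,0,0)
Op 4: merge R3<->R0 -> R3=(0,0,0,0) R0=(0,0,0,0)
Op 5: inc R2 by 1 -> R2=(0,0,1,0) value=1
Op 6: merge R1<->R2 -> R1=(0,0,1,0) R2=(0,0,1,0)
Op 7: inc R2 by 4 -> R2=(0,0,5,0) value=5
Op 8: merge R3<->R1 -> R3=(0,0,1,0) R1=(0,0,1,0)
Op 9: merge R1<->R3 -> R1=(0,0,1,0) R3=(0,0,1,0)
Op 10: inc R1 by 4 -> R1=(0,4,1,0) value=5
Op 11: merge R1<->R3 -> R1=(0,4,1,0) R3=(0,4,1,0)
Op 12: merge R0<->R1 -> R0=(0,4,1,0) R1=(0,4,1,0)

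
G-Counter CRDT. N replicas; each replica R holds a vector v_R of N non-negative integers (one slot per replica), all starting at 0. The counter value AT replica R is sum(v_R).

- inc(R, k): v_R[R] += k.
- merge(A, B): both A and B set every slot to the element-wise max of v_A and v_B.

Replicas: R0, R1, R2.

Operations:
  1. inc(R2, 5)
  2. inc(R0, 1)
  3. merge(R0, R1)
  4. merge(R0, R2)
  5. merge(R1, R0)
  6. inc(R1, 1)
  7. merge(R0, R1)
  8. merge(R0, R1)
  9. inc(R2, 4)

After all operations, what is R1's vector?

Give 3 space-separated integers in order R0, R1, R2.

Op 1: inc R2 by 5 -> R2=(0,0,5) value=5
Op 2: inc R0 by 1 -> R0=(1,0,0) value=1
Op 3: merge R0<->R1 -> R0=(1,0,0) R1=(1,0,0)
Op 4: merge R0<->R2 -> R0=(1,0,5) R2=(1,0,5)
Op 5: merge R1<->R0 -> R1=(1,0,5) R0=(1,0,5)
Op 6: inc R1 by 1 -> R1=(1,1,5) value=7
Op 7: merge R0<->R1 -> R0=(1,1,5) R1=(1,1,5)
Op 8: merge R0<->R1 -> R0=(1,1,5) R1=(1,1,5)
Op 9: inc R2 by 4 -> R2=(1,0,9) value=10

Answer: 1 1 5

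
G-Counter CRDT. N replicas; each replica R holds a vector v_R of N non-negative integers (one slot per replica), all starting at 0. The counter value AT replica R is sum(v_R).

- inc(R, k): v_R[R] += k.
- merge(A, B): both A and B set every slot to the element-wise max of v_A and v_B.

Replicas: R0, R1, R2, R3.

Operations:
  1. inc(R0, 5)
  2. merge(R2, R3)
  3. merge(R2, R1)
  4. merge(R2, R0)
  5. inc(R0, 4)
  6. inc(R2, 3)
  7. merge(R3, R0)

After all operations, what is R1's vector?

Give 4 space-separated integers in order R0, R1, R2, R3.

Answer: 0 0 0 0

Derivation:
Op 1: inc R0 by 5 -> R0=(5,0,0,0) value=5
Op 2: merge R2<->R3 -> R2=(0,0,0,0) R3=(0,0,0,0)
Op 3: merge R2<->R1 -> R2=(0,0,0,0) R1=(0,0,0,0)
Op 4: merge R2<->R0 -> R2=(5,0,0,0) R0=(5,0,0,0)
Op 5: inc R0 by 4 -> R0=(9,0,0,0) value=9
Op 6: inc R2 by 3 -> R2=(5,0,3,0) value=8
Op 7: merge R3<->R0 -> R3=(9,0,0,0) R0=(9,0,0,0)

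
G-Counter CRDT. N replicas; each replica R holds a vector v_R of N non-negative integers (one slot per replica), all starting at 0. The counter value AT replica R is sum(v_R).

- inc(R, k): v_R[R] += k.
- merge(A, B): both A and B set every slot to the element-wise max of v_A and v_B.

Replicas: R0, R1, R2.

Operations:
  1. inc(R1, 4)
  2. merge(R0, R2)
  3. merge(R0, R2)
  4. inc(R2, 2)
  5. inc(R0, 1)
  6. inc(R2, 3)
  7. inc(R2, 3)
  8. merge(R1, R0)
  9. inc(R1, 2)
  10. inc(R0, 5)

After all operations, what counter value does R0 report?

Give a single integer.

Answer: 10

Derivation:
Op 1: inc R1 by 4 -> R1=(0,4,0) value=4
Op 2: merge R0<->R2 -> R0=(0,0,0) R2=(0,0,0)
Op 3: merge R0<->R2 -> R0=(0,0,0) R2=(0,0,0)
Op 4: inc R2 by 2 -> R2=(0,0,2) value=2
Op 5: inc R0 by 1 -> R0=(1,0,0) value=1
Op 6: inc R2 by 3 -> R2=(0,0,5) value=5
Op 7: inc R2 by 3 -> R2=(0,0,8) value=8
Op 8: merge R1<->R0 -> R1=(1,4,0) R0=(1,4,0)
Op 9: inc R1 by 2 -> R1=(1,6,0) value=7
Op 10: inc R0 by 5 -> R0=(6,4,0) value=10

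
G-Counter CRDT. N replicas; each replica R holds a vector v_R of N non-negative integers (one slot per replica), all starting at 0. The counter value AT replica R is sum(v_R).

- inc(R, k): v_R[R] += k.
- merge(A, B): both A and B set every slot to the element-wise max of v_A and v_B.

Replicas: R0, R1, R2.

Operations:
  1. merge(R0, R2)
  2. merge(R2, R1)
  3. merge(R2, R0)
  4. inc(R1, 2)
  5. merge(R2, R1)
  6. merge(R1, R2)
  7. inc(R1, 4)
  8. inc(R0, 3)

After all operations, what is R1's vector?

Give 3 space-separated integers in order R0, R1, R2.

Op 1: merge R0<->R2 -> R0=(0,0,0) R2=(0,0,0)
Op 2: merge R2<->R1 -> R2=(0,0,0) R1=(0,0,0)
Op 3: merge R2<->R0 -> R2=(0,0,0) R0=(0,0,0)
Op 4: inc R1 by 2 -> R1=(0,2,0) value=2
Op 5: merge R2<->R1 -> R2=(0,2,0) R1=(0,2,0)
Op 6: merge R1<->R2 -> R1=(0,2,0) R2=(0,2,0)
Op 7: inc R1 by 4 -> R1=(0,6,0) value=6
Op 8: inc R0 by 3 -> R0=(3,0,0) value=3

Answer: 0 6 0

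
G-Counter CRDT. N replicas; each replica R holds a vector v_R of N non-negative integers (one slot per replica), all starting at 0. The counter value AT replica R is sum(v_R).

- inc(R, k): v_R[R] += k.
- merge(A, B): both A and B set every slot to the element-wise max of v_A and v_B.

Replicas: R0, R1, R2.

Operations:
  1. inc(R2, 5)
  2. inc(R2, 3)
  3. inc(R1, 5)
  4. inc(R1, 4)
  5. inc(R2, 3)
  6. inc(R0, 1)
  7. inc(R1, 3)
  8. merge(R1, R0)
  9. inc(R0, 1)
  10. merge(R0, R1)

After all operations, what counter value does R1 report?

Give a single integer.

Op 1: inc R2 by 5 -> R2=(0,0,5) value=5
Op 2: inc R2 by 3 -> R2=(0,0,8) value=8
Op 3: inc R1 by 5 -> R1=(0,5,0) value=5
Op 4: inc R1 by 4 -> R1=(0,9,0) value=9
Op 5: inc R2 by 3 -> R2=(0,0,11) value=11
Op 6: inc R0 by 1 -> R0=(1,0,0) value=1
Op 7: inc R1 by 3 -> R1=(0,12,0) value=12
Op 8: merge R1<->R0 -> R1=(1,12,0) R0=(1,12,0)
Op 9: inc R0 by 1 -> R0=(2,12,0) value=14
Op 10: merge R0<->R1 -> R0=(2,12,0) R1=(2,12,0)

Answer: 14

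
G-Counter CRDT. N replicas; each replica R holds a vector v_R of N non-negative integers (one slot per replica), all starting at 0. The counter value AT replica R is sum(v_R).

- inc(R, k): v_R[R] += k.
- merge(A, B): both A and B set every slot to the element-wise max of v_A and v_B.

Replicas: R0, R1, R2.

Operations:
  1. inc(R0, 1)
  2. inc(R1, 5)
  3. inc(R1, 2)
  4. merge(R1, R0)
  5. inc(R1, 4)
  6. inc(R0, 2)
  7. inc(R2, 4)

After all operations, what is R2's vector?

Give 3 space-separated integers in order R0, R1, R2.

Op 1: inc R0 by 1 -> R0=(1,0,0) value=1
Op 2: inc R1 by 5 -> R1=(0,5,0) value=5
Op 3: inc R1 by 2 -> R1=(0,7,0) value=7
Op 4: merge R1<->R0 -> R1=(1,7,0) R0=(1,7,0)
Op 5: inc R1 by 4 -> R1=(1,11,0) value=12
Op 6: inc R0 by 2 -> R0=(3,7,0) value=10
Op 7: inc R2 by 4 -> R2=(0,0,4) value=4

Answer: 0 0 4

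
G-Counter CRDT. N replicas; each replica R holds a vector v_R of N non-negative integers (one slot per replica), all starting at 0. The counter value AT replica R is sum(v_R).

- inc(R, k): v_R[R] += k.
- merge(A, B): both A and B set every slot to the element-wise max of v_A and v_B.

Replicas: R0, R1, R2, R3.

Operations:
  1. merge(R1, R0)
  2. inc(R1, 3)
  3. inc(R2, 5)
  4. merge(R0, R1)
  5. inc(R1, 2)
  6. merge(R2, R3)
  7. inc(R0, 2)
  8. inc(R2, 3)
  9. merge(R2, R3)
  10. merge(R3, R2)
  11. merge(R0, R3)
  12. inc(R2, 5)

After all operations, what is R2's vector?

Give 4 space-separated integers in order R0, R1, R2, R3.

Op 1: merge R1<->R0 -> R1=(0,0,0,0) R0=(0,0,0,0)
Op 2: inc R1 by 3 -> R1=(0,3,0,0) value=3
Op 3: inc R2 by 5 -> R2=(0,0,5,0) value=5
Op 4: merge R0<->R1 -> R0=(0,3,0,0) R1=(0,3,0,0)
Op 5: inc R1 by 2 -> R1=(0,5,0,0) value=5
Op 6: merge R2<->R3 -> R2=(0,0,5,0) R3=(0,0,5,0)
Op 7: inc R0 by 2 -> R0=(2,3,0,0) value=5
Op 8: inc R2 by 3 -> R2=(0,0,8,0) value=8
Op 9: merge R2<->R3 -> R2=(0,0,8,0) R3=(0,0,8,0)
Op 10: merge R3<->R2 -> R3=(0,0,8,0) R2=(0,0,8,0)
Op 11: merge R0<->R3 -> R0=(2,3,8,0) R3=(2,3,8,0)
Op 12: inc R2 by 5 -> R2=(0,0,13,0) value=13

Answer: 0 0 13 0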